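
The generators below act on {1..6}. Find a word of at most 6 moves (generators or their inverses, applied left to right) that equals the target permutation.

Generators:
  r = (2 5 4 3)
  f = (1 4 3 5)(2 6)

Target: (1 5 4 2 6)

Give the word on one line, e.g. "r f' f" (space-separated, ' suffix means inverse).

  after f': (1 5 3 4)(2 6)
  after r': (1 2 6 3 5 4)
  after f': (1 6 4 5)
  after f': (1 2 6)(3 4)
  after r: (1 5 4 2 6)

f' r' f' f' r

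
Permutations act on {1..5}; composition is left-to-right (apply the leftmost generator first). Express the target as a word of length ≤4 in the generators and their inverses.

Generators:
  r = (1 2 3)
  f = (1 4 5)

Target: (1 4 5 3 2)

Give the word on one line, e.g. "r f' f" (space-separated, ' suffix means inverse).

f r'

  after f: (1 4 5)
  after r': (1 4 5 3 2)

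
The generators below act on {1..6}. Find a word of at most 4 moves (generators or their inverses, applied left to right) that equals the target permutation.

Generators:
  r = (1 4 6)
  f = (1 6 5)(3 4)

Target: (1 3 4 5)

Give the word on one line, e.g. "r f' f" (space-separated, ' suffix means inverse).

  after r: (1 4 6)
  after f: (1 3 4 5)

r f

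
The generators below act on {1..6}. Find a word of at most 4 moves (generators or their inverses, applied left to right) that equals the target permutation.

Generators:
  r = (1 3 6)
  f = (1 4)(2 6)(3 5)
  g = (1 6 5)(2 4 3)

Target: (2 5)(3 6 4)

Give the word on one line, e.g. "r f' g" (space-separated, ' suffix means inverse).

f g r'

  after f: (1 4)(2 6)(3 5)
  after g: (1 3)(2 5)(4 6)
  after r': (2 5)(3 6 4)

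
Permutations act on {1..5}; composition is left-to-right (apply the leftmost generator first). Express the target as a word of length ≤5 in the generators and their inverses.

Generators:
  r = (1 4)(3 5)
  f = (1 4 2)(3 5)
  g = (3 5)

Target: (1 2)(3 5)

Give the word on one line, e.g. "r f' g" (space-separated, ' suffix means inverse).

f' r g

  after f': (1 2 4)(3 5)
  after r: (1 2)
  after g: (1 2)(3 5)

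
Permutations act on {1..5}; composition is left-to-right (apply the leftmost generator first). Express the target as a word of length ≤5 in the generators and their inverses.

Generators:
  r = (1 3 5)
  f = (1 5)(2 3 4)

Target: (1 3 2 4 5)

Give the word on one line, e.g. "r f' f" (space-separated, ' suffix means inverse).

f' r' f' f' f'

  after f': (1 5)(2 4 3)
  after r': (1 3 2 4)
  after f': (1 2 3 4 5)
  after f': (1 4)
  after f': (1 3 2 4 5)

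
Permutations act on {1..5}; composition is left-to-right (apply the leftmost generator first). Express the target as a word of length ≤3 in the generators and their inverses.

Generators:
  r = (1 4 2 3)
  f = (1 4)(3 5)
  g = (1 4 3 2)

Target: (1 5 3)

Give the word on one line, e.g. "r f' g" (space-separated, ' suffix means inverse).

r g f'

  after r: (1 4 2 3)
  after g: (1 3 4)
  after f': (1 5 3)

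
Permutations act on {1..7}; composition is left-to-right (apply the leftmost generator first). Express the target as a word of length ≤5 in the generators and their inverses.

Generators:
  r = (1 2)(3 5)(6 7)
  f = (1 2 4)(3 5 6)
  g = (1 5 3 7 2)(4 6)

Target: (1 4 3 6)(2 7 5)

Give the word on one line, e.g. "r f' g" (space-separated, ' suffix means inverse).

g' f' f'

  after g': (1 2 7 3 5)(4 6)
  after f': (2 7 6)(4 5)
  after f': (1 4 3 6)(2 7 5)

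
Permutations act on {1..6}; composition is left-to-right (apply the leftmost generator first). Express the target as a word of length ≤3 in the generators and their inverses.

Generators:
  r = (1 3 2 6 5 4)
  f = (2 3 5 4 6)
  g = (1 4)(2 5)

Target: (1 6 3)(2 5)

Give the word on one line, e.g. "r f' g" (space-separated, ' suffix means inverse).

r' f

  after r': (1 4 5 6 2 3)
  after f: (1 6 3)(2 5)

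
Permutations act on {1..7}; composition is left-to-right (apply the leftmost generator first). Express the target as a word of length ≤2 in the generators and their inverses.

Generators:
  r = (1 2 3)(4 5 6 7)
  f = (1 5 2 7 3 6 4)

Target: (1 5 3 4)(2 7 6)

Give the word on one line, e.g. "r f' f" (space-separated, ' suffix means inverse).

r f'

  after r: (1 2 3)(4 5 6 7)
  after f': (1 5 3 4)(2 7 6)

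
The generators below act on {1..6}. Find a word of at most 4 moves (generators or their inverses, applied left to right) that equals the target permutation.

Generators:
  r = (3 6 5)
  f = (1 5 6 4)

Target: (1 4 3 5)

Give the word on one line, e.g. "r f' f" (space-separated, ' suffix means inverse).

f f f r'

  after f: (1 5 6 4)
  after f: (1 6)(4 5)
  after f: (1 4 6 5)
  after r': (1 4 3 5)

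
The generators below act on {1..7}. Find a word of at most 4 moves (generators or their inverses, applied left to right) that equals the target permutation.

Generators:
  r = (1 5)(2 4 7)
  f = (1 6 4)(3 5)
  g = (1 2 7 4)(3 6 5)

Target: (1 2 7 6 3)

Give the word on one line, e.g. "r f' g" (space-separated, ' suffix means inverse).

  after g: (1 2 7 4)(3 6 5)
  after f': (1 2 7 6 3)

g f'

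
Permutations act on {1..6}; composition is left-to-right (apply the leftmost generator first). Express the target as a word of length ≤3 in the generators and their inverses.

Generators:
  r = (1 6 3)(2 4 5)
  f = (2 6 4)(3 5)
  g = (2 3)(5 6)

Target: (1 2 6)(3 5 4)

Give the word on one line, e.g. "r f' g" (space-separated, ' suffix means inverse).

r' g'

  after r': (1 3 6)(2 5 4)
  after g': (1 2 6)(3 5 4)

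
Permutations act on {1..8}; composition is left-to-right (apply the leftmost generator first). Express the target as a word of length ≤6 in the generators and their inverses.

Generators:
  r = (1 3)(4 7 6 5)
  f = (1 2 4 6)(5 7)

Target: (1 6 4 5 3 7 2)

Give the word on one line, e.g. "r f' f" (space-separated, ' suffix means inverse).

f' r' f' f' r

  after f': (1 6 4 2)(5 7)
  after r': (1 7 6 5 4 2 3)
  after f': (1 5 2 3 6 7 4)
  after f': (1 7 2 3 4 6 5)
  after r: (1 6 4 5 3 7 2)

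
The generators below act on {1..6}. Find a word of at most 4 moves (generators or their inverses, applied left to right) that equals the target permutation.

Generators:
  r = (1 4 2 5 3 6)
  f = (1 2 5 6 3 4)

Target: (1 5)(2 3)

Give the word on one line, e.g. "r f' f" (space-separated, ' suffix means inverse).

  after f: (1 2 5 6 3 4)
  after r: (1 5)(2 3)

f r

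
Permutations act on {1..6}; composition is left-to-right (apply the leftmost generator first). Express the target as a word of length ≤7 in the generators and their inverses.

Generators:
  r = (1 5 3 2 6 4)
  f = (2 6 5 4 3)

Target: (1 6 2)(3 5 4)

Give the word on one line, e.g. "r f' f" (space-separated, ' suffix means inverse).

  after f': (2 3 4 5 6)
  after r: (1 5 4 3)
  after f': (1 6 2 3)
  after f': (1 2 4 5 6 3)
  after r: (1 6 2)(3 5 4)

f' r f' f' r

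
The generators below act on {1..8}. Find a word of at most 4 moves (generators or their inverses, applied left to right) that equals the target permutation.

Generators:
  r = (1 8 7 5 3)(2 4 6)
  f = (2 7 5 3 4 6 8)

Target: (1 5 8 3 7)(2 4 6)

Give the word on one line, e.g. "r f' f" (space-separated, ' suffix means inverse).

r' r'

  after r': (1 3 5 7 8)(2 6 4)
  after r': (1 5 8 3 7)(2 4 6)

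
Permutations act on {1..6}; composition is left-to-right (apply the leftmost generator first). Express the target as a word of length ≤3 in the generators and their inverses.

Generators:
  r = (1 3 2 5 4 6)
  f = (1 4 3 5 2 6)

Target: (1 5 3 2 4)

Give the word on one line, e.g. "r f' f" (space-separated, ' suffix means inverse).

  after f: (1 4 3 5 2 6)
  after r': (1 5 3 2 4)

f r'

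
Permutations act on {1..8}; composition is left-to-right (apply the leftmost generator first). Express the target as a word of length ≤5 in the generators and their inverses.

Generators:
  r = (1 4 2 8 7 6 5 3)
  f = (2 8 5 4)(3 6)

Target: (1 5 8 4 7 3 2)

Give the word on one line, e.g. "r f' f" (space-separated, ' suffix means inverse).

  after f': (2 4 5 8)(3 6)
  after f': (2 5)(4 8)
  after r': (1 3 5 4 2 6 7 8)
  after f: (1 6 7 5 2 3 4 8)
  after r: (1 5 8 4 7 3 2)

f' f' r' f r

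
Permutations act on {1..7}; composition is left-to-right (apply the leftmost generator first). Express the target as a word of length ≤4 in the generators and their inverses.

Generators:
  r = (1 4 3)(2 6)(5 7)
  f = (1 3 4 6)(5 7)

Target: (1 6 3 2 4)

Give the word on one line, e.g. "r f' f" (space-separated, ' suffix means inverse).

f f r' f'

  after f: (1 3 4 6)(5 7)
  after f: (1 4)(3 6)
  after r': (2 6 4 3)(5 7)
  after f': (1 6 3 2 4)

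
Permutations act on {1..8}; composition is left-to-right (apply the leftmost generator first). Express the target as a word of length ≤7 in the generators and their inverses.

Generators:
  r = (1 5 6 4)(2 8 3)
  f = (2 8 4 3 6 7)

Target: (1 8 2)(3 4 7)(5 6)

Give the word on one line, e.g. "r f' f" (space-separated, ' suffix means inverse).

  after r: (1 5 6 4)(2 8 3)
  after r: (1 6)(2 3 8)(4 5)
  after f': (1 3 2 4 5 8 7 6)
  after r: (1 2)(3 8 7 4 6 5)
  after f: (1 8 2)(3 4 7)(5 6)

r r f' r f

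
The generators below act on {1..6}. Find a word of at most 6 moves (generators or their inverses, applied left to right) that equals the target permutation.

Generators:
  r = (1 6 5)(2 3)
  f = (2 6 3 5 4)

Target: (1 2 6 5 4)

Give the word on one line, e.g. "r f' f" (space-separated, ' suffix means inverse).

  after r: (1 6 5)(2 3)
  after f': (1 2 6 3 4 5)
  after r: (1 3 4)(2 5 6)
  after f': (1 6 4)(2 3 5)
  after f': (1 2 6 5 4)

r f' r f' f'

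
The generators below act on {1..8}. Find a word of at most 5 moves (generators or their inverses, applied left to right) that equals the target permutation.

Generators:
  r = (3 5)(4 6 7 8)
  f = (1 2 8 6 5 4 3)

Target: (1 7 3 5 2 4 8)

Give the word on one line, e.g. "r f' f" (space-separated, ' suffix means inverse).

r f f r'

  after r: (3 5)(4 6 7 8)
  after f: (1 2 8 3 4 5)(6 7)
  after f: (1 8)(2 6 7 5)
  after r': (1 7 3 5 2 4 8)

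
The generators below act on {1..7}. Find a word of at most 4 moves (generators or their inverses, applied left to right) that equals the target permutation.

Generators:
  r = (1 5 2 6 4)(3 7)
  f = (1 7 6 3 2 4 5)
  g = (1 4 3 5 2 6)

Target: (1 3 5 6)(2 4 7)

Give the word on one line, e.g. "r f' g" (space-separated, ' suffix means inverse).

f' g f'

  after f': (1 5 4 2 3 6 7)
  after g: (1 2 5 3)(4 6 7)
  after f': (1 3 5 6)(2 4 7)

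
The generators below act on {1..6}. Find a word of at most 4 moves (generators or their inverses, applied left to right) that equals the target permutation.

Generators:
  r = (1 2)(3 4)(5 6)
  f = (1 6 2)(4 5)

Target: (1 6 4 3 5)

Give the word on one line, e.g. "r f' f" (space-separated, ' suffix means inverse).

  after r': (1 2)(3 4)(5 6)
  after f': (1 6 4 3 5)

r' f'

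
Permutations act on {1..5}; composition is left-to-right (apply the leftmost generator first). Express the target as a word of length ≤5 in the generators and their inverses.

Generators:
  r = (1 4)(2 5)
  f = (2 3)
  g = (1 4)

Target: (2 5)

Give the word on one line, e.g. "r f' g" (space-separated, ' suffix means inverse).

  after r: (1 4)(2 5)
  after f': (1 4)(2 5 3)
  after f': (1 4)(2 5)
  after g': (2 5)

r f' f' g'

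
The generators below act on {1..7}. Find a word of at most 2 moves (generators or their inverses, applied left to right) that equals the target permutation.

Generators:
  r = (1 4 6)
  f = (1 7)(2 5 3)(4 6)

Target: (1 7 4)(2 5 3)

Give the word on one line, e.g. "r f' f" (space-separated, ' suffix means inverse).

f r

  after f: (1 7)(2 5 3)(4 6)
  after r: (1 7 4)(2 5 3)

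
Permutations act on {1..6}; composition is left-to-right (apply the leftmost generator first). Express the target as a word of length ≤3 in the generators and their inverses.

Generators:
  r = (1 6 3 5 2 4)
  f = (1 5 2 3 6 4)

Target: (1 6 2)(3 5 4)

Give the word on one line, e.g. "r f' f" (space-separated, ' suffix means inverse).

f' f'

  after f': (1 4 6 3 2 5)
  after f': (1 6 2)(3 5 4)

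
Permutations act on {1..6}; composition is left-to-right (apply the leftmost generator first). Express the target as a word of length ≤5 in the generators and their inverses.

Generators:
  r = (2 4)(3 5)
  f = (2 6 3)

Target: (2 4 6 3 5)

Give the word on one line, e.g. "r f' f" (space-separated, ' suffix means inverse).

  after r': (2 4)(3 5)
  after f': (2 4 3 5 6)
  after f': (2 4 6 3 5)

r' f' f'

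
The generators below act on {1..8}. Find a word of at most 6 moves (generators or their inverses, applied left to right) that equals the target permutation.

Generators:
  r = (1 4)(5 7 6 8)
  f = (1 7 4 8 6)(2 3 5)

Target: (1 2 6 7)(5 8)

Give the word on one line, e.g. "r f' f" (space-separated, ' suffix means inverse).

r f' r' f

  after r: (1 4)(5 7 6 8)
  after f': (1 7 8 3 2 5)(4 6)
  after r': (1 5 4 7 6)(2 8 3)
  after f: (1 2 6 7)(5 8)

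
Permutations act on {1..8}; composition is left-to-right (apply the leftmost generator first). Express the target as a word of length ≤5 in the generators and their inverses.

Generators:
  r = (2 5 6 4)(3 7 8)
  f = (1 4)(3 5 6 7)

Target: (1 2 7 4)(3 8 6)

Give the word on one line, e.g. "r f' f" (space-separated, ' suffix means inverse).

f' r f' f'

  after f': (1 4)(3 7 6 5)
  after r: (1 2 5 7 4)(3 8)
  after f': (1 2 3 8 7)(5 6)
  after f': (1 2 7 4)(3 8 6)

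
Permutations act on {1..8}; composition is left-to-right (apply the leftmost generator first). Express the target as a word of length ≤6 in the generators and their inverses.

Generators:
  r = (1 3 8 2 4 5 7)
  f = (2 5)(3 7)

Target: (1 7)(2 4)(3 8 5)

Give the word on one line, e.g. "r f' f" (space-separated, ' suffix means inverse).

  after r: (1 3 8 2 4 5 7)
  after f': (1 7)(2 4)(3 8 5)
  after f': (1 3 8 2 4 5 7)
  after f': (1 7)(2 4)(3 8 5)

r f' f' f'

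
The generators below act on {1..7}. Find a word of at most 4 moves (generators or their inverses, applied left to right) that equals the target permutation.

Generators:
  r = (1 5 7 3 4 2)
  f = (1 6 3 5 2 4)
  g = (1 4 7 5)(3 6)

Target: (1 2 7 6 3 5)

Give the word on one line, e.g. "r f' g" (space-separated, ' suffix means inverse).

  after g: (1 4 7 5)(3 6)
  after f': (1 2 5 4 7 3)
  after g': (1 2 7 6 3 5)

g f' g'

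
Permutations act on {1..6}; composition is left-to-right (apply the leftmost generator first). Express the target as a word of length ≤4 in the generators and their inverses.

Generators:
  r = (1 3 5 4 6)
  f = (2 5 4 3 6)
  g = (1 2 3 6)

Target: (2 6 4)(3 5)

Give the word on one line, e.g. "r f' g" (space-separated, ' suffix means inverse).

g' r f

  after g': (1 6 3 2)
  after r: (2 3)(4 6 5)
  after f: (2 6 4)(3 5)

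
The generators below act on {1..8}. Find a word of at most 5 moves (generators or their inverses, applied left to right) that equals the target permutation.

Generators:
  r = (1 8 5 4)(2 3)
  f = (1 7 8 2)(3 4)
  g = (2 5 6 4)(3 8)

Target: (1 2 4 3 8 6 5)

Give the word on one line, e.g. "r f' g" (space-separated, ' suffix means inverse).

  after r: (1 8 5 4)(2 3)
  after r: (1 5)(4 8)
  after g': (1 2 4 3 8 6 5)

r r g'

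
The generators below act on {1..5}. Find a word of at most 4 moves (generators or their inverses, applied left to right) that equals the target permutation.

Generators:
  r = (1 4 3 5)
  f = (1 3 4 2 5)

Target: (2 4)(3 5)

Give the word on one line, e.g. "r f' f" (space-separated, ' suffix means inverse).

f r' r'

  after f: (1 3 4 2 5)
  after r': (1 4 2 3)
  after r': (2 4)(3 5)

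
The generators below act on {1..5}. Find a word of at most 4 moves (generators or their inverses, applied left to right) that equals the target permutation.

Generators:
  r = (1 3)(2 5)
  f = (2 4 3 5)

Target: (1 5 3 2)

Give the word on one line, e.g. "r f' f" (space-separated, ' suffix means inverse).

  after f': (2 5 3 4)
  after f': (2 3)(4 5)
  after r': (1 3 5 4 2)
  after f: (1 5 3 2)

f' f' r' f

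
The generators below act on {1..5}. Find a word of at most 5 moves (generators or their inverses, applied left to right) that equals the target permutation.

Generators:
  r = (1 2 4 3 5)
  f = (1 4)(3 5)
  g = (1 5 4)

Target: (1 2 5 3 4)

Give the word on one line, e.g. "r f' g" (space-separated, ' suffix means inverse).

  after g: (1 5 4)
  after r: (2 4)(3 5)
  after f': (1 4 2)
  after r': (1 2 5 3 4)

g r f' r'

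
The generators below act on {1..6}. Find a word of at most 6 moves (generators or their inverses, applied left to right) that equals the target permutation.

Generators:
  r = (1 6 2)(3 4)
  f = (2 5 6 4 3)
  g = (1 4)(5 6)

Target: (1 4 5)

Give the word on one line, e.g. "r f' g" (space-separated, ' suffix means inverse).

  after f': (2 3 4 6 5)
  after r': (1 2 4)(5 6)
  after r': (1 6 5)(2 3 4)
  after f: (1 4 5)

f' r' r' f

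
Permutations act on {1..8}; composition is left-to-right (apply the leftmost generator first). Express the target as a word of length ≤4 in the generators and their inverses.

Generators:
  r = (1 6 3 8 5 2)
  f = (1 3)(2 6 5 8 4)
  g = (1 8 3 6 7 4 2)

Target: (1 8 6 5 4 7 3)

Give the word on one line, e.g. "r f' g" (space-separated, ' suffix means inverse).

g' r' f

  after g': (1 2 4 7 6 3 8)
  after r': (1 5 8 2 4 7)
  after f: (1 8 6 5 4 7 3)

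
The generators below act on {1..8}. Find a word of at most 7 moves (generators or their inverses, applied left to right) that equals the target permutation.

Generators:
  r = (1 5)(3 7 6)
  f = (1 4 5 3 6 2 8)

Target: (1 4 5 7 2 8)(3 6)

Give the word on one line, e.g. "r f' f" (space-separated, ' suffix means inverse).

  after r': (1 5)(3 6 7)
  after r': (3 7 6)
  after f: (1 4 5 3 7 2 8)
  after r': (1 4)(2 8 5 6 7)
  after r': (1 4 5 7 2 8)(3 6)

r' r' f r' r'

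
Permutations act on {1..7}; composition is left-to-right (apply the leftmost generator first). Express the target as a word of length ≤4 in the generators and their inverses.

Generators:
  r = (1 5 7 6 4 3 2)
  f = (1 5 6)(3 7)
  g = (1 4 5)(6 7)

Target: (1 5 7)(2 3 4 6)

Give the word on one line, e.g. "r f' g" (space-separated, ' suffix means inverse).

f r' g g

  after f: (1 5 6)(3 7)
  after r': (2 3 5 7 4 6)
  after g: (1 4 7 5 6 2 3)
  after g: (1 5 7)(2 3 4 6)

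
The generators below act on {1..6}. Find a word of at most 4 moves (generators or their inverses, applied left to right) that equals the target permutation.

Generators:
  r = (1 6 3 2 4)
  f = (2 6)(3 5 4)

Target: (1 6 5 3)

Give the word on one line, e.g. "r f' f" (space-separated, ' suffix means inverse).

r r r f'

  after r: (1 6 3 2 4)
  after r: (1 3 4 6 2)
  after r: (1 2 6 4 3)
  after f': (1 6 5 3)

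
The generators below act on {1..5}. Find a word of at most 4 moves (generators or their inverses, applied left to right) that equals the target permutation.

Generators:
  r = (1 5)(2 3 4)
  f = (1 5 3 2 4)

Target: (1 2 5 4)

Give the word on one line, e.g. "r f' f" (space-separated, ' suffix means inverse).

  after f: (1 5 3 2 4)
  after f: (1 3 4 5 2)
  after r': (1 2 5 4)

f f r'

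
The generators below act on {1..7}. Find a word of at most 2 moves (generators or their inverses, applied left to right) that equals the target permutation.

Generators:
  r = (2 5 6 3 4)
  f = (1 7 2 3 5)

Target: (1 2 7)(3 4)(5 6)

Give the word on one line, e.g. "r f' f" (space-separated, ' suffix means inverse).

  after f': (1 5 3 2 7)
  after r': (1 2 7)(3 4)(5 6)

f' r'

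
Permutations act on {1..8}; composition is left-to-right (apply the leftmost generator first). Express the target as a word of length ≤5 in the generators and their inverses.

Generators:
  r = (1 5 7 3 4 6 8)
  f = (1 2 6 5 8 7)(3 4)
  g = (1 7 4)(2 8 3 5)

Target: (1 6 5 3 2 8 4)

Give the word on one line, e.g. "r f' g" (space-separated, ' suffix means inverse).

r r f' r'

  after r: (1 5 7 3 4 6 8)
  after r: (1 7 4 8 5 3 6)
  after f': (1 8 6 7 3 2)(4 5)
  after r': (1 6 5 3 2 8 4)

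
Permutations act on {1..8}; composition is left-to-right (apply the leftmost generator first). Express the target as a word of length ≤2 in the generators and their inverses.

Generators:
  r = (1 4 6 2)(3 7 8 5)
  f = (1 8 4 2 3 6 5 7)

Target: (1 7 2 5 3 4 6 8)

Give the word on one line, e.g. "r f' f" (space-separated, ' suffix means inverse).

  after f: (1 8 4 2 3 6 5 7)
  after r': (1 7 2 5 3 4 6 8)

f r'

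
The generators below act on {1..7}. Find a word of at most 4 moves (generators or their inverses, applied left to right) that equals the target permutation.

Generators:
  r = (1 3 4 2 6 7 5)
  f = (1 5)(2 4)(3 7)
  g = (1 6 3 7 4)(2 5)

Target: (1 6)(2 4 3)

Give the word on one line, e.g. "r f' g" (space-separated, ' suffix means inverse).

  after r: (1 3 4 2 6 7 5)
  after f': (1 7)(2 6 3)
  after g': (1 3 5 2)(4 7)
  after g': (1 6)(2 4 3)

r f' g' g'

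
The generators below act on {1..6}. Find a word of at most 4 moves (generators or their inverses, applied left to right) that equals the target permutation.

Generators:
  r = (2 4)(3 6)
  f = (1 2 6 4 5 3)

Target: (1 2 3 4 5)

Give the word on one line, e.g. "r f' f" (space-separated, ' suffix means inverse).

  after f': (1 3 5 4 6 2)
  after r': (1 6 4 3 5 2)
  after f': (1 2 3 4 5)

f' r' f'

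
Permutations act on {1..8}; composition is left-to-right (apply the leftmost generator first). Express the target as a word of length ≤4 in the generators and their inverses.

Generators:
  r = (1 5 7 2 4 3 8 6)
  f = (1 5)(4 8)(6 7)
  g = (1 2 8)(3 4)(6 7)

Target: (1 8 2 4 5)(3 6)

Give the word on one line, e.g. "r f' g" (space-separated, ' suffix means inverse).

f r g r'

  after f: (1 5)(4 8)(6 7)
  after r: (1 7)(2 4 6)(3 8)
  after g: (1 6 8 4 7 2 3)
  after r': (1 8 2 4 5)(3 6)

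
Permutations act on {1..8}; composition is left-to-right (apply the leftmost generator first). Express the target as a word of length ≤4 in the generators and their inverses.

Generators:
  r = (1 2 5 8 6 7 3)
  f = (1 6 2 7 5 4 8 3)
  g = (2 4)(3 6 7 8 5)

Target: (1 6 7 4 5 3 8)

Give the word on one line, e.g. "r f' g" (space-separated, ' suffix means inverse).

  after g: (2 4)(3 6 7 8 5)
  after r': (1 3 8 2 4)(5 7)
  after r': (1 7 2 4 3 5 6 8)
  after g': (1 6 7 4 5 3 8)

g r' r' g'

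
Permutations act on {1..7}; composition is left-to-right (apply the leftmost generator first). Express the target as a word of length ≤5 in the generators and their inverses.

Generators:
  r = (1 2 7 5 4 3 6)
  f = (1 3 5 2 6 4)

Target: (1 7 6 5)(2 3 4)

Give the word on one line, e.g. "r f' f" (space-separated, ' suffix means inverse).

r r f'

  after r: (1 2 7 5 4 3 6)
  after r: (1 7 4 6 2 5 3)
  after f': (1 7 6 5)(2 3 4)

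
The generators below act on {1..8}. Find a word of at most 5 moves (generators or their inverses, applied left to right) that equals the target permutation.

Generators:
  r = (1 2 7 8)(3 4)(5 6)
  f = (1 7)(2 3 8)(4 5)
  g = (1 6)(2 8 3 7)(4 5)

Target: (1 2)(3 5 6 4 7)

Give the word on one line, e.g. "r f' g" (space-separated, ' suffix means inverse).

r f g' g'

  after r: (1 2 7 8)(3 4)(5 6)
  after f: (1 3 5 6 4 8 7 2)
  after g': (1 8 3 4 2 6 5)
  after g': (1 2)(3 5 6 4 7)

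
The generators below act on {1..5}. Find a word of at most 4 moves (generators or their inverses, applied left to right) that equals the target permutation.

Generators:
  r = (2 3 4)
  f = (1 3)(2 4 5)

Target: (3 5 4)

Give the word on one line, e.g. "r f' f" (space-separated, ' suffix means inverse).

r f' f' r'

  after r: (2 3 4)
  after f': (1 3 2)(4 5)
  after f': (2 3 5)
  after r': (3 5 4)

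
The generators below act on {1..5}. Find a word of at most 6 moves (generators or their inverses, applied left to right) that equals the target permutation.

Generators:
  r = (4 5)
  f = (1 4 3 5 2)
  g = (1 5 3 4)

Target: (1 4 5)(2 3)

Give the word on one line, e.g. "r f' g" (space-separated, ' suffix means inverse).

g f' f' r r

  after g: (1 5 3 4)
  after f': (1 3)(2 5 4)
  after f': (1 4 5)(2 3)
  after r: (1 5)(2 3)
  after r: (1 4 5)(2 3)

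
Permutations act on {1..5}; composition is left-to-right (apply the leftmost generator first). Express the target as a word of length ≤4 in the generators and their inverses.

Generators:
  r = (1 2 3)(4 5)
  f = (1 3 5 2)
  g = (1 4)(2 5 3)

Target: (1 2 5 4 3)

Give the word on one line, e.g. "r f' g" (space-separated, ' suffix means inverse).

  after r': (1 3 2)(4 5)
  after r': (1 2 3)
  after r': (4 5)
  after f': (1 2 5 4 3)

r' r' r' f'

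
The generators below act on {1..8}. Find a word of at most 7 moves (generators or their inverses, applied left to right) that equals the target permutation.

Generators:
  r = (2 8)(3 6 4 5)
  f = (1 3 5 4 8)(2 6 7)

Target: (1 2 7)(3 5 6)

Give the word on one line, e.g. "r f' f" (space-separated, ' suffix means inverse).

  after f': (1 8 4 5 3)(2 7 6)
  after r: (1 2 7 4 3)(5 6 8)
  after f': (1 7 5 2 6 4)(3 8)
  after f': (1 6 5 7 3 4 8)
  after f': (1 2 7)(3 5 6)

f' r f' f' f'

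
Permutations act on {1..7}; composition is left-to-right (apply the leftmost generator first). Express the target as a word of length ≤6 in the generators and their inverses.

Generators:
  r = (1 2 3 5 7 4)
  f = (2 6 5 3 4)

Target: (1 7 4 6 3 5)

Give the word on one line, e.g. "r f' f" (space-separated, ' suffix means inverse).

  after r: (1 2 3 5 7 4)
  after r: (1 3 7)(2 5 4)
  after f: (1 4 6 5 2 3 7)
  after r': (1 7 4 6 3 5)

r r f r'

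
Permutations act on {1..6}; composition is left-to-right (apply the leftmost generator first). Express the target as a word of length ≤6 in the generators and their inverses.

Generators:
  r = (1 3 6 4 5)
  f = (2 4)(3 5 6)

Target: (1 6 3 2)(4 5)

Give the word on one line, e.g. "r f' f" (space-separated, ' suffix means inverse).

  after f: (2 4)(3 5 6)
  after r': (1 5 3 4 2 6)
  after f': (1 3 2 5 6)
  after r: (1 6 3 2)(4 5)

f r' f' r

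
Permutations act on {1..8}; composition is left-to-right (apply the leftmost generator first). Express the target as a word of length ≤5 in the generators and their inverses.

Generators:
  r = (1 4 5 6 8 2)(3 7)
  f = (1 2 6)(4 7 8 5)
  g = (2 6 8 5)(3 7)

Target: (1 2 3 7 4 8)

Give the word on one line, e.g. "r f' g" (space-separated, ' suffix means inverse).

  after g: (2 6 8 5)(3 7)
  after g: (2 8)(5 6)
  after f': (1 6 8)(2 7 4 5)
  after g': (1 2 3 7 4 8)

g g f' g'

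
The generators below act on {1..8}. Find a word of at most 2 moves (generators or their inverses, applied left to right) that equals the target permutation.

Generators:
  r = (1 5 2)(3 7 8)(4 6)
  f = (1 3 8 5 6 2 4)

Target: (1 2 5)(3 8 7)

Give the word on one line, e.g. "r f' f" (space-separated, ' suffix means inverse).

r r

  after r: (1 5 2)(3 7 8)(4 6)
  after r: (1 2 5)(3 8 7)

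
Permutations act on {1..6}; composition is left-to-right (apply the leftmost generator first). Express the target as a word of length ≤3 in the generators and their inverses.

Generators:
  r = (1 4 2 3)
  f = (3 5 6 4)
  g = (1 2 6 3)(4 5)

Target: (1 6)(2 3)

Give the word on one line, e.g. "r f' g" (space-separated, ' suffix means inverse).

  after g': (1 3 6 2)(4 5)
  after g': (1 6)(2 3)

g' g'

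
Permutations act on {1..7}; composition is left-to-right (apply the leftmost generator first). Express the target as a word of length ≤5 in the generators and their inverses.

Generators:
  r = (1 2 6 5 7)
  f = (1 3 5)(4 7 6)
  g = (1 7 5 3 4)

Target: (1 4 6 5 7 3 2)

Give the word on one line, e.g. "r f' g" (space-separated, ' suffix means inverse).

g f' r'

  after g: (1 7 5 3 4)
  after f': (1 4 5)(3 6 7)
  after r': (1 4 6 5 7 3 2)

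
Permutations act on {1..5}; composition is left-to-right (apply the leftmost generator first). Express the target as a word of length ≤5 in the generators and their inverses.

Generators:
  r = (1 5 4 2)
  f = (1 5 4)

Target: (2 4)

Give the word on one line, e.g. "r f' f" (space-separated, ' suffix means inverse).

  after f': (1 4 5)
  after f': (1 5 4)
  after r': (2 4)

f' f' r'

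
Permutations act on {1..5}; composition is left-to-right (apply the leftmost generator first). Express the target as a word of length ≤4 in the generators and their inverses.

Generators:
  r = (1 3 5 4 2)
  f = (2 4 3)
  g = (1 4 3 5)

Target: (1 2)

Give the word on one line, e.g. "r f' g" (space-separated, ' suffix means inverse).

g' r f'

  after g': (1 5 3 4)
  after r: (1 4 3 2)
  after f': (1 2)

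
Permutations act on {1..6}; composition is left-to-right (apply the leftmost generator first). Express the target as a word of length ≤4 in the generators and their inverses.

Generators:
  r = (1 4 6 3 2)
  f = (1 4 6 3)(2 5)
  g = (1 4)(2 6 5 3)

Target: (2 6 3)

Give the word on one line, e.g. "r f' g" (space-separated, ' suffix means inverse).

  after g': (1 4)(2 3 5 6)
  after f: (1 6 5 3 2)
  after g': (1 2 4)
  after r: (2 6 3)

g' f g' r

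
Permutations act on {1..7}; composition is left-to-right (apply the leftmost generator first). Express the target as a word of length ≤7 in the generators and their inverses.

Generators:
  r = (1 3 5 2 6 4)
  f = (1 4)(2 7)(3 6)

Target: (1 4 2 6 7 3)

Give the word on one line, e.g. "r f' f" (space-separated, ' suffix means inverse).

  after f': (1 4)(2 7)(3 6)
  after r: (2 7 6 5)(3 4)
  after r: (1 3)(2 7 4 5 6)
  after f': (1 6 7)(3 4 5)
  after r: (1 4 2 6 7 3)

f' r r f' r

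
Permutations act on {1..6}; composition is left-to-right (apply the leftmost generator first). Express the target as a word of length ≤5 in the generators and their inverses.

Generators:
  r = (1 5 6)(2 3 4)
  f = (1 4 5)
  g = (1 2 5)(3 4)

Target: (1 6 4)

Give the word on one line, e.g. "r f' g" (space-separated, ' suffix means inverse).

  after r: (1 5 6)(2 3 4)
  after g': (1 2 4)(5 6)
  after g': (2 3 4 5 6)
  after r: (1 5)(2 4 6 3)
  after r: (1 6 4)

r g' g' r r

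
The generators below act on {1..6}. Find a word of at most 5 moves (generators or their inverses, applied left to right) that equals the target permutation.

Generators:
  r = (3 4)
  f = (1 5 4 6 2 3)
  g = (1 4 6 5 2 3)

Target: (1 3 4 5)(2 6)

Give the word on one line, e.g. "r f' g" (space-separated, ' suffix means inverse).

r f' f' g

  after r: (3 4)
  after f': (1 3 5)(2 6 4)
  after f': (1 2 4 6 5 3)
  after g: (1 3 4 5)(2 6)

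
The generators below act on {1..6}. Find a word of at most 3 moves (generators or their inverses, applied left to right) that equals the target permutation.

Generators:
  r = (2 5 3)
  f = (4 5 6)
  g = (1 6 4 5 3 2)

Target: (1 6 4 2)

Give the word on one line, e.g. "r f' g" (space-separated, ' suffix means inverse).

  after g: (1 6 4 5 3 2)
  after r': (1 6 4 2)

g r'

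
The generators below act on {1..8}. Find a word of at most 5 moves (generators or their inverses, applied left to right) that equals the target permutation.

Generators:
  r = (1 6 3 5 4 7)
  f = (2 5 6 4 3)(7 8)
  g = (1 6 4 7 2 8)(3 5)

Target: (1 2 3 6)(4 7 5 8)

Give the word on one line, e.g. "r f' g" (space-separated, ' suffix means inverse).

r r f r'

  after r: (1 6 3 5 4 7)
  after r: (1 3 4)(5 7 6)
  after f: (1 2 5 8 7 4)
  after r': (1 2 3 6)(4 7 5 8)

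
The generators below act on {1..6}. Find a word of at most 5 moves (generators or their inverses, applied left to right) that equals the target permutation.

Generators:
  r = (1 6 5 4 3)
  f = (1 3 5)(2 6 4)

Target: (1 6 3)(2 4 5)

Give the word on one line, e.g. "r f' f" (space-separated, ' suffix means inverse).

  after f: (1 3 5)(2 6 4)
  after r': (1 4 2)(3 6 5)
  after r': (1 5 4 2 3)
  after f: (2 5)(4 6)
  after r: (1 6 3)(2 4 5)

f r' r' f r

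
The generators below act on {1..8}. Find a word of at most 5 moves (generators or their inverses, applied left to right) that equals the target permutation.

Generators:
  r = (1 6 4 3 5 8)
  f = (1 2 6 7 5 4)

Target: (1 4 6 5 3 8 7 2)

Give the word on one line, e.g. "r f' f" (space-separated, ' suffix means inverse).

  after r: (1 6 4 3 5 8)
  after f': (1 2)(3 7 6 5 8 4)
  after r': (1 2 8 6 3 7)
  after f: (1 6 3 5 4)(2 8 7)
  after r: (1 4 6 5 3 8 7 2)

r f' r' f r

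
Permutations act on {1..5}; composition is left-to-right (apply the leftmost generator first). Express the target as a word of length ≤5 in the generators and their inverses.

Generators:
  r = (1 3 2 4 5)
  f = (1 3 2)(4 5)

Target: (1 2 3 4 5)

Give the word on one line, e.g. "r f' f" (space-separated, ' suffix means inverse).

  after f': (1 2 3)(4 5)
  after r': (1 3 5 2)
  after f: (1 2 3 4 5)

f' r' f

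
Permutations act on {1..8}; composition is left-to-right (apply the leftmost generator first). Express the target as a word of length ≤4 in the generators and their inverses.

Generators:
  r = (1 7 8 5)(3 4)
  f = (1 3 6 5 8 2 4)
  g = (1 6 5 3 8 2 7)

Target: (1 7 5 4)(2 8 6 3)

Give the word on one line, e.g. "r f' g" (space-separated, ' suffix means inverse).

  after r: (1 7 8 5)(3 4)
  after f': (1 7 5 4)(2 8 6 3)

r f'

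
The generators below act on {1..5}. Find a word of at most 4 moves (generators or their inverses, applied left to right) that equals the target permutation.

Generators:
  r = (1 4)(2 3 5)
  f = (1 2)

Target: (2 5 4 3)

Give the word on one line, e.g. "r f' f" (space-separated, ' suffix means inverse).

  after r: (1 4)(2 3 5)
  after f: (1 4 2 3 5)
  after r: (2 5 4 3)

r f r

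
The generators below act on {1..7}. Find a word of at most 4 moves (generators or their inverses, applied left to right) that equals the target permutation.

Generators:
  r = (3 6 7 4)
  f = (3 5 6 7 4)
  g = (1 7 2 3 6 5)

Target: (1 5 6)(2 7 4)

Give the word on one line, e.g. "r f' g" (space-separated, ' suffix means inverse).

  after r': (3 4 7 6)
  after r': (3 7)(4 6)
  after r': (3 6 7 4)
  after g': (1 5 6)(2 7 4)

r' r' r' g'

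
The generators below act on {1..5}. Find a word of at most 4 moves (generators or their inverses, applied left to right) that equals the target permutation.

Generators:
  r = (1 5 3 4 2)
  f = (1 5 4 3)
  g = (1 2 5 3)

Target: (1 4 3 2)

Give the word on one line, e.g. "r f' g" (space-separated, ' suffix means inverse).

f' f' g'

  after f': (1 3 4 5)
  after f': (1 4)(3 5)
  after g': (1 4 3 2)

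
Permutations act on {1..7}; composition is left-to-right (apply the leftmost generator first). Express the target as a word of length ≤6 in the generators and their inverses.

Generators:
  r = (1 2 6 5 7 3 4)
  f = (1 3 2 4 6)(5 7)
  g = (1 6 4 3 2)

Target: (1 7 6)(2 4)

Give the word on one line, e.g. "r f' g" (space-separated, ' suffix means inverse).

f' g g r'

  after f': (1 6 4 2 3)(5 7)
  after g: (1 4)(3 6)(5 7)
  after g: (1 3 4 6 2)(5 7)
  after r': (1 7 6)(2 4)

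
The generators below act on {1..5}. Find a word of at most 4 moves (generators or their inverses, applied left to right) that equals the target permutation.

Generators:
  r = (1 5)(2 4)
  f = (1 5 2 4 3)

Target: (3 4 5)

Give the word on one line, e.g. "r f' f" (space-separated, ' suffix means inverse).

  after r: (1 5)(2 4)
  after f': (3 4 5)

r f'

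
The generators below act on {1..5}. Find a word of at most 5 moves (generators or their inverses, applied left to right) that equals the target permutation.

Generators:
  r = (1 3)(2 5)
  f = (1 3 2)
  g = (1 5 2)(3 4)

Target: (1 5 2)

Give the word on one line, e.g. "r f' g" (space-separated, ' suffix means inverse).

r f r f

  after r: (1 3)(2 5)
  after f: (1 2 5)
  after r: (1 5 3)
  after f: (1 5 2)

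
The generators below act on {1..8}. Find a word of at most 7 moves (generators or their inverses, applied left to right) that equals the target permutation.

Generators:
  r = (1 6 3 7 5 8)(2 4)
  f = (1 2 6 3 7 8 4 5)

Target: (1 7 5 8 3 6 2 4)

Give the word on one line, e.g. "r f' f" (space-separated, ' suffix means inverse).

r f' r f' f'

  after r: (1 6 3 7 5 8)(2 4)
  after f': (1 2 8 5 7 4)
  after r: (1 4 6 3 7 2)
  after f': (1 8 7)(2 5 4)
  after f': (1 7 5 8 3 6 2 4)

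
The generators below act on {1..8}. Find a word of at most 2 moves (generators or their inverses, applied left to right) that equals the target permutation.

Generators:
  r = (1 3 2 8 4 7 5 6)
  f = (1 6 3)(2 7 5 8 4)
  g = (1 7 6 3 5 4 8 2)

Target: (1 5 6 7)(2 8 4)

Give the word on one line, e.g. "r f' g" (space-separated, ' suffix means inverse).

  after f': (1 3 6)(2 4 8 5 7)
  after g: (1 5 6 7)(2 8 4)

f' g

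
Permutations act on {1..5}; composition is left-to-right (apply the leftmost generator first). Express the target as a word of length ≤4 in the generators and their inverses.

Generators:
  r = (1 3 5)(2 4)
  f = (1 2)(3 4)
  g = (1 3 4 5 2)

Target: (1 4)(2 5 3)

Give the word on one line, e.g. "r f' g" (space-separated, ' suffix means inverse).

  after f': (1 2)(3 4)
  after r': (1 4)(2 5 3)

f' r'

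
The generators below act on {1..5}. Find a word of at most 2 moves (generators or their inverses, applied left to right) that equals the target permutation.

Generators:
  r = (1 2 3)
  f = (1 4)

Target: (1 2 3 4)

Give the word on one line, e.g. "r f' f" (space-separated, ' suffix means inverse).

r f'

  after r: (1 2 3)
  after f': (1 2 3 4)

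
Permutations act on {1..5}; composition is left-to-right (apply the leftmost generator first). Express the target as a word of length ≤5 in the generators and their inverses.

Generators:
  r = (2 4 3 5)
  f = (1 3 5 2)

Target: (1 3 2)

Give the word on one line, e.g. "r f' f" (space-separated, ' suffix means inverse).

  after r': (2 5 3 4)
  after f': (1 2 3 4 5)
  after f': (1 5 2)(3 4)
  after r': (1 3 2)

r' f' f' r'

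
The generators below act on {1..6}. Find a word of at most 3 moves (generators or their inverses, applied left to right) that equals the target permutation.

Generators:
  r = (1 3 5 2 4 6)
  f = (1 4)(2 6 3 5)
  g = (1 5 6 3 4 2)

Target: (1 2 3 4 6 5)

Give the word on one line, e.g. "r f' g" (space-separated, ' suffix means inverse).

  after f': (1 4)(2 5 3 6)
  after r': (1 2 3 4 6 5)

f' r'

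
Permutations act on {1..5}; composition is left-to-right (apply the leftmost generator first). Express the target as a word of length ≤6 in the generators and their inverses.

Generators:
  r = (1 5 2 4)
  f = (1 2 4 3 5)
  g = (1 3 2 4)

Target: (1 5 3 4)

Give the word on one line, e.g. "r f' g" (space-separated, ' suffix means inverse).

f g r r

  after f: (1 2 4 3 5)
  after g: (1 4 2)(3 5)
  after r: (2 5 3)
  after r: (1 5 3 4)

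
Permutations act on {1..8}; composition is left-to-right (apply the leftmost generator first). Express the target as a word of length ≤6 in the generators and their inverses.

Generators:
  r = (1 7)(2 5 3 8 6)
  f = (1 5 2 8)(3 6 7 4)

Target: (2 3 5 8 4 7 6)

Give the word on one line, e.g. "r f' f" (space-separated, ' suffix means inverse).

  after f': (1 8 2 5)(3 4 7 6)
  after r: (1 6 8 5 7 2 3 4)
  after f': (1 3 7 5 6 2 4 8)
  after r: (1 8 7 3)(2 4 6 5)
  after f: (2 3 5 8 4 7 6)

f' r f' r f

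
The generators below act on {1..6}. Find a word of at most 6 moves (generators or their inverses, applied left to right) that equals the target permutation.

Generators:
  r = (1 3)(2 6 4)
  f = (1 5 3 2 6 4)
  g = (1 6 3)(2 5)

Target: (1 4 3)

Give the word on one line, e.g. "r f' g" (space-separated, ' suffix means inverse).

  after r': (1 3)(2 4 6)
  after g: (2 4 3 6 5)
  after g: (1 6 2 4)
  after r: (1 4 3)

r' g g r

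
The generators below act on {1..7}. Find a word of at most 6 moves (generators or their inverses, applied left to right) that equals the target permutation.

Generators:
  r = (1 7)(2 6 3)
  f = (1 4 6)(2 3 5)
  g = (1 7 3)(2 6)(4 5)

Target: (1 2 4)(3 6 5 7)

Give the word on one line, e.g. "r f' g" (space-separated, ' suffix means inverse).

  after f': (1 6 4)(2 5 3)
  after g: (1 2 4 7 3 6 5)
  after r': (1 3 2 4)(5 7 6)
  after r': (1 6 5)(2 4 7)
  after r': (1 2 4)(3 6 5 7)

f' g r' r' r'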